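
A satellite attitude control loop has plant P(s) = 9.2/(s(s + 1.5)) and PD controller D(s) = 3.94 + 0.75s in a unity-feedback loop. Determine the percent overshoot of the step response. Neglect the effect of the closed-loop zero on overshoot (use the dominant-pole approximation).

4.69%

Forward path: (3.94 + 0.75s)·9.2/(s(s+1.5)). The closed-loop characteristic equation is s² + (1.5 + 9.2·0.75)s + 9.2·3.94 = 0.
That is s² + 8.4s + 36.25 = 0, so ω_n = 6.021 rad/s and ζ = 8.4/(2·6.021) = 0.6976.
%OS = 100·exp(−πζ/√(1−ζ²)) = 4.69%.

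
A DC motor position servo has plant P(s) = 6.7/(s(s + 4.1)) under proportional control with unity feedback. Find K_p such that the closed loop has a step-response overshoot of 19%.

From %OS = 100·exp(−πζ/√(1−ζ²)) = 19%, ζ = −ln(0.19)/√(π²+ln²(0.19)) = 0.4673.
Characteristic equation s² + 4.1s + 6.7K_p = 0 gives ζ = 4.1/(2√(6.7K_p)).
Setting ζ = 0.4673: √(6.7K_p) = 4.1/(2·0.4673) = 4.386, so K_p = 19.24/6.7 = 2.87.

K_p = 2.87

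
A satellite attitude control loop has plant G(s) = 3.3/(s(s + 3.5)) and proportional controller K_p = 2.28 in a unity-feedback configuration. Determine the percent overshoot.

Closed-loop characteristic equation: s² + 3.5s + 7.524 = 0, so ω_n = 2.743 rad/s and ζ = 3.5/(2·2.743) = 0.638.
%OS = 100·exp(−πζ/√(1−ζ²)) = 100·exp(−π·0.638/√0.593) = 7.41%.

7.41%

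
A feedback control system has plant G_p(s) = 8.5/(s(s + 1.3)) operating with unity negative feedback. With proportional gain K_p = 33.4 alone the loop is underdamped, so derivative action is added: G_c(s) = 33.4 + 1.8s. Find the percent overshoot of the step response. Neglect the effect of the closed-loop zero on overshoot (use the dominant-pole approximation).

Forward path: (33.4 + 1.8s)·8.5/(s(s+1.3)). The closed-loop characteristic equation is s² + (1.3 + 8.5·1.8)s + 8.5·33.4 = 0.
That is s² + 16.6s + 283.9 = 0, so ω_n = 16.85 rad/s and ζ = 16.6/(2·16.85) = 0.4926.
%OS = 100·exp(−πζ/√(1−ζ²)) = 16.9%.

16.9%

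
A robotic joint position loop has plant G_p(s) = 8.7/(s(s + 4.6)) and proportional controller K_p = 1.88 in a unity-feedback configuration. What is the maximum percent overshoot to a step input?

11.4%

From 1 + K_pG_p(s) = 0: s² + 4.6s + 16.36 = 0 ⇒ ω_n = 4.044, ζ = 0.5687.
%OS = 100·exp(−πζ/√(1−ζ²)) = 100·exp(−π·0.5687/√0.6766) = 11.4%.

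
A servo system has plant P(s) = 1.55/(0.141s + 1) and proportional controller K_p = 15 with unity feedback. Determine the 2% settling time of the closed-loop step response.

T_s ≈ 0.0233 s

Closed loop: T(s) = K_p·P/(1+K_p·P) = 23.25/(0.141s + 1 + 23.25), with pole at s = −(1 + 23.25)/0.141 = −172.
τ = 1/172 = 0.005814 s, so 2% settling time ≈ 4τ = 0.0233 s.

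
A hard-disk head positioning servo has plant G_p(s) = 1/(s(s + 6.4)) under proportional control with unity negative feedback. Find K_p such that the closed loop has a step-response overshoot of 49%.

K_p = 209

From %OS = 100·exp(−πζ/√(1−ζ²)) = 49%, ζ = −ln(0.49)/√(π²+ln²(0.49)) = 0.2214.
Characteristic equation s² + 6.4s + 1K_p = 0 gives ζ = 6.4/(2√(1K_p)).
Setting ζ = 0.2214: √(1K_p) = 6.4/(2·0.2214) = 14.45, so K_p = 208.8/1 = 209.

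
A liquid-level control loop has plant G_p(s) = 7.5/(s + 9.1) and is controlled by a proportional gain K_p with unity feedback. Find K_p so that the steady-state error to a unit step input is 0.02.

K_p = 59.5

The loop is type 0, so e_ss(step) = 1/(1 + K_pos) with K_pos = K_p·G_p(0).
G_p(0) = 0.8242. Require 1/(1 + K_p·0.8242) = 0.02, so 1 + 0.8242·K_p = 50.
K_p = (50 − 1)/0.8242 = 59.5.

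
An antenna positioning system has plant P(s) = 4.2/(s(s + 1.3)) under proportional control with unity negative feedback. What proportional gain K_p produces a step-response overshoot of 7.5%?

K_p = 0.249

From %OS = 100·exp(−πζ/√(1−ζ²)) = 7.5%, ζ = −ln(0.075)/√(π²+ln²(0.075)) = 0.6362.
Characteristic equation s² + 1.3s + 4.2K_p = 0 gives ζ = 1.3/(2√(4.2K_p)).
Setting ζ = 0.6362: √(4.2K_p) = 1.3/(2·0.6362) = 1.022, so K_p = 1.044/4.2 = 0.249.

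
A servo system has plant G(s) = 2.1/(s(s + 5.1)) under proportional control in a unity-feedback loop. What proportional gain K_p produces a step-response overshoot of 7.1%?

K_p = 7.46

From %OS = 100·exp(−πζ/√(1−ζ²)) = 7.1%, ζ = −ln(0.071)/√(π²+ln²(0.071)) = 0.6441.
Characteristic equation s² + 5.1s + 2.1K_p = 0 gives ζ = 5.1/(2√(2.1K_p)).
Setting ζ = 0.6441: √(2.1K_p) = 5.1/(2·0.6441) = 3.959, so K_p = 15.68/2.1 = 7.46.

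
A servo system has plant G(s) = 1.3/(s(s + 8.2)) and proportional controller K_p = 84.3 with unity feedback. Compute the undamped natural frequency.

With unity feedback the closed-loop characteristic equation is s² + 8.2s + 84.3·1.3 = s² + 8.2s + 109.6 = 0.
So ω_n² = 109.6 ⇒ ω_n = 10.47 rad/s, and ζ = 8.2/(2ω_n) = 0.392.

ω_n = 10.5 rad/s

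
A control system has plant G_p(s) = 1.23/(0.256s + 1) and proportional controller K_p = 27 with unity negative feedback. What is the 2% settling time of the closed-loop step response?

Closed loop: T(s) = K_p·G_p/(1+K_p·G_p) = 33.21/(0.256s + 1 + 33.21), with pole at s = −(1 + 33.21)/0.256 = −133.6.
τ = 1/133.6 = 0.007483 s, so 2% settling time ≈ 4τ = 0.0299 s.

T_s ≈ 0.0299 s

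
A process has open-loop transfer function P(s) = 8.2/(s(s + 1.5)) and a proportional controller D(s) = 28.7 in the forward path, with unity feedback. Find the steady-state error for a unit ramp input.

The loop has one pole at the origin (type 1). Velocity error constant K_v = lim_{s→0} s·D(s)P(s) = 28.7·8.2/1.5 = 156.9.
Steady-state error to a unit ramp: e_ss = 1/K_v = 0.00637.

0.00637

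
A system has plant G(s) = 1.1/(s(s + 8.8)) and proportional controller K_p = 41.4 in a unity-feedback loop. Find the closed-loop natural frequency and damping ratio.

With unity feedback the closed-loop characteristic equation is s² + 8.8s + 41.4·1.1 = s² + 8.8s + 45.54 = 0.
Matching s² + 2ζω_n s + ω_n²: ω_n = √45.54 = 6.748 rad/s and 2ζω_n = 8.8, so ζ = 8.8/(2·6.748) = 0.652.

ω_n = 6.75 rad/s, ζ = 0.652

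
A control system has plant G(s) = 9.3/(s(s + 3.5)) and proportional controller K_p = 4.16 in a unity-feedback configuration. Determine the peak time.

The closed-loop denominator s² + 3.5s + 38.69 gives ω_n = √38.69 = 6.22 and ζ = 3.5/(2ω_n) = 0.2814.
Damped frequency ω_d = ω_n√(1−ζ²) = 5.969 rad/s, so peak time T_p = π/ω_d = 0.526 s.

T_p = 0.526 s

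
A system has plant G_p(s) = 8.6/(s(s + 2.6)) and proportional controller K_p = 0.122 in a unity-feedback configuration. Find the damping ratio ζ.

ζ = 1.27

The closed-loop denominator is s(s+2.6) + 0.122·8.6 = s² + 2.6s + 1.049.
So ω_n² = 1.049 ⇒ ω_n = 1.024 rad/s, and ζ = 2.6/(2ω_n) = 1.27.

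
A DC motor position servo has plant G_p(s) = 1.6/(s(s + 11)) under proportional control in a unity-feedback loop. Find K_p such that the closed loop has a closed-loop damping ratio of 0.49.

Closed-loop characteristic equation: s² + 11s + K_p·1.6 = 0.
So ω_n = √(1.6K_p) and 2ζω_n = 11, giving ζ = 11/(2√(1.6K_p)).
Setting ζ = 0.49: √(1.6K_p) = 11/(2·0.49) = 11.22, so K_p = 126/1.6 = 78.7.

K_p = 78.7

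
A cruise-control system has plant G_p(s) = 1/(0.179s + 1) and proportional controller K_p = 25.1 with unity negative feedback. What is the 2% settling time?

T_s ≈ 0.0274 s

Closed loop: T(s) = K_p·G_p/(1+K_p·G_p) = 25.1/(0.179s + 1 + 25.1), with pole at s = −(1 + 25.1)/0.179 = −145.8.
τ = 1/145.8 = 0.006858 s, so 2% settling time ≈ 4τ = 0.0274 s.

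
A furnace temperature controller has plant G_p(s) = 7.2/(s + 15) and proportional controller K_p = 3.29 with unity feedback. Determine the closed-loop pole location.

Closed-loop transfer function: T(s) = K_p·G_p(s)/(1 + K_p·G_p(s)) = 23.69/(s + 15 + 23.69) = 23.69/(s + 38.69).
The closed-loop pole is at s = −38.69.

s = -38.69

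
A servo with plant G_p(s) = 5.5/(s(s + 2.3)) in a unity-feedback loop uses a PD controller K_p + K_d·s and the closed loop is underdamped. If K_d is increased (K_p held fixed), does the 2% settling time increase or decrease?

decrease

Characteristic equation s² + (2.3 + 5.5K_d)s + 5.5K_p = 0: raising K_d increases ζω_n = (2.3+5.5K_d)/2 while the loop stays underdamped, so T_s ≈ 4/(ζω_n) decreases.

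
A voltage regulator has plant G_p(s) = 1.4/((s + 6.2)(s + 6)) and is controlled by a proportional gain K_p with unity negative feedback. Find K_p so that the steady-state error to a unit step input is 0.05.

Steady-state error for a unit step on this type-0 loop is 1/(1 + K_p·G_p(0)).
G_p(0) = 0.03763. Require 1/(1 + K_p·0.03763) = 0.05, so 1 + 0.03763·K_p = 20.
K_p = (20 − 1)/0.03763 = 505.

K_p = 505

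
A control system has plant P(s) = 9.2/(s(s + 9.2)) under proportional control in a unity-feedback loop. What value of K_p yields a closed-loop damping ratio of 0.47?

Closed-loop characteristic equation: s² + 9.2s + K_p·9.2 = 0.
So ω_n = √(9.2K_p) and 2ζω_n = 9.2, giving ζ = 9.2/(2√(9.2K_p)).
Setting ζ = 0.47: √(9.2K_p) = 9.2/(2·0.47) = 9.787, so K_p = 95.79/9.2 = 10.4.

K_p = 10.4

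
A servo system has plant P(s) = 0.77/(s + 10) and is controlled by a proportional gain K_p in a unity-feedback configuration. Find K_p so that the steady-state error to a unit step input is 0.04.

Steady-state error for a unit step on this type-0 loop is 1/(1 + K_p·P(0)).
P(0) = 0.077. Require 1/(1 + K_p·0.077) = 0.04, so 1 + 0.077·K_p = 25.
K_p = (25 − 1)/0.077 = 312.

K_p = 312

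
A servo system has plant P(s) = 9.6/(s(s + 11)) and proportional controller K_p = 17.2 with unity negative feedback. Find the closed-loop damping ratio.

With unity feedback the closed-loop characteristic equation is s² + 11s + 17.2·9.6 = s² + 11s + 165.1 = 0.
So ω_n² = 165.1 ⇒ ω_n = 12.85 rad/s, and ζ = 11/(2ω_n) = 0.428.

ζ = 0.428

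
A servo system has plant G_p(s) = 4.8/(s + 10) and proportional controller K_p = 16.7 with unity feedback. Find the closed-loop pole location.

s = -90.16

Closed-loop transfer function: T(s) = K_p·G_p(s)/(1 + K_p·G_p(s)) = 80.16/(s + 10 + 80.16) = 80.16/(s + 90.16).
The closed-loop pole is at s = −90.16.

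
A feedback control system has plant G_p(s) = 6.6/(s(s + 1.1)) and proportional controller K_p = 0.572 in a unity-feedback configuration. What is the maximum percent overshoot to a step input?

39.6%

Closed-loop characteristic equation: s² + 1.1s + 3.775 = 0, so ω_n = 1.943 rad/s and ζ = 1.1/(2·1.943) = 0.2831.
%OS = 100·exp(−πζ/√(1−ζ²)) = 100·exp(−π·0.2831/√0.9199) = 39.6%.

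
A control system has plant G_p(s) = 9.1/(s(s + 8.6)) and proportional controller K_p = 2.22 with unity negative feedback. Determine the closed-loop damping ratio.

The closed-loop denominator is s(s+8.6) + 2.22·9.1 = s² + 8.6s + 20.2.
So ω_n² = 20.2 ⇒ ω_n = 4.495 rad/s, and ζ = 8.6/(2ω_n) = 0.957.

ζ = 0.957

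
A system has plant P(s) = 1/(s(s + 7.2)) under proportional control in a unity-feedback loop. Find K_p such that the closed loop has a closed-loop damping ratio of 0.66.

K_p = 29.8

Closed-loop characteristic equation: s² + 7.2s + K_p·1 = 0.
So ω_n = √(1K_p) and 2ζω_n = 7.2, giving ζ = 7.2/(2√(1K_p)).
Setting ζ = 0.66: √(1K_p) = 7.2/(2·0.66) = 5.455, so K_p = 29.75/1 = 29.8.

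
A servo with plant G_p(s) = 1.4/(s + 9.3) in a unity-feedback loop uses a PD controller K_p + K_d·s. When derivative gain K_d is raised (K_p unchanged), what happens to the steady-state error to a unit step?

K_d affects only the transient (the s-coefficient); the DC loop gain, and hence e_ss, depends only on K_p.

unchanged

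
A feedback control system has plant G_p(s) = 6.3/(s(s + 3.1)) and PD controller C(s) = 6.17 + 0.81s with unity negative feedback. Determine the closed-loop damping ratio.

Forward path: (6.17 + 0.81s)·6.3/(s(s+3.1)). The closed-loop characteristic equation is s² + (3.1 + 6.3·0.81)s + 6.3·6.17 = 0.
That is s² + 8.203s + 38.87 = 0, so ω_n = 6.235 rad/s and ζ = 8.203/(2·6.235) = 0.6579.

ζ = 0.658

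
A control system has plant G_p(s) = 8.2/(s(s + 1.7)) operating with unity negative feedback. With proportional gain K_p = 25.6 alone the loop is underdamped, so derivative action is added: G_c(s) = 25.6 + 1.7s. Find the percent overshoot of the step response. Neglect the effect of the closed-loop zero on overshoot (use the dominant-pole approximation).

13.3%

Forward path: (25.6 + 1.7s)·8.2/(s(s+1.7)). The closed-loop characteristic equation is s² + (1.7 + 8.2·1.7)s + 8.2·25.6 = 0.
That is s² + 15.64s + 209.9 = 0, so ω_n = 14.49 rad/s and ζ = 15.64/(2·14.49) = 0.5397.
%OS = 100·exp(−πζ/√(1−ζ²)) = 13.3%.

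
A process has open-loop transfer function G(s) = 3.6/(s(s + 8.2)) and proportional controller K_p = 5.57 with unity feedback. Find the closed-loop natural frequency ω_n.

ω_n = 4.48 rad/s

The closed-loop denominator is s(s+8.2) + 5.57·3.6 = s² + 8.2s + 20.05.
So ω_n² = 20.05 ⇒ ω_n = 4.478 rad/s, and ζ = 8.2/(2ω_n) = 0.916.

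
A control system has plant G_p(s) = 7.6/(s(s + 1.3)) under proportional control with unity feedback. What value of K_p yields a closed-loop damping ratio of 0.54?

K_p = 0.191

Closed-loop characteristic equation: s² + 1.3s + K_p·7.6 = 0.
So ω_n = √(7.6K_p) and 2ζω_n = 1.3, giving ζ = 1.3/(2√(7.6K_p)).
Setting ζ = 0.54: √(7.6K_p) = 1.3/(2·0.54) = 1.204, so K_p = 1.449/7.6 = 0.191.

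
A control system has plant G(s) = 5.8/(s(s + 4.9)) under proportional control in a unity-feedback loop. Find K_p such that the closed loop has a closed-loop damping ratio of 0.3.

Closed-loop characteristic equation: s² + 4.9s + K_p·5.8 = 0.
So ω_n = √(5.8K_p) and 2ζω_n = 4.9, giving ζ = 4.9/(2√(5.8K_p)).
Setting ζ = 0.3: √(5.8K_p) = 4.9/(2·0.3) = 8.167, so K_p = 66.69/5.8 = 11.5.

K_p = 11.5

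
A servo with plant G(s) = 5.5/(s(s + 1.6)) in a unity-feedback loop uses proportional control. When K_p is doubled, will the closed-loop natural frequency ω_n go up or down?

ω_n = √(5.5·K_p), which grows with K_p.

increase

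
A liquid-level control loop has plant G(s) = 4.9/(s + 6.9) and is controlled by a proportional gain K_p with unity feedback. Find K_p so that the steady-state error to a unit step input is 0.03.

Steady-state error for a unit step on this type-0 loop is 1/(1 + K_p·G(0)).
G(0) = 0.7101. Require 1/(1 + K_p·0.7101) = 0.03, so 1 + 0.7101·K_p = 33.33.
K_p = (33.33 − 1)/0.7101 = 45.5.

K_p = 45.5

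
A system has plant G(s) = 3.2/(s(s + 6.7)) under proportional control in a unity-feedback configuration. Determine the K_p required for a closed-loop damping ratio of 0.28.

Closed-loop characteristic equation: s² + 6.7s + K_p·3.2 = 0.
So ω_n = √(3.2K_p) and 2ζω_n = 6.7, giving ζ = 6.7/(2√(3.2K_p)).
Setting ζ = 0.28: √(3.2K_p) = 6.7/(2·0.28) = 11.96, so K_p = 143.1/3.2 = 44.7.

K_p = 44.7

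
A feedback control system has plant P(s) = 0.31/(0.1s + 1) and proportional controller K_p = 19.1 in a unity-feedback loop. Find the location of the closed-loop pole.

Closed loop: T(s) = K_p·P/(1+K_p·P) = 5.921/(0.1s + 1 + 5.921), with pole at s = −(1 + 5.921)/0.1 = −69.21.

s = -69.21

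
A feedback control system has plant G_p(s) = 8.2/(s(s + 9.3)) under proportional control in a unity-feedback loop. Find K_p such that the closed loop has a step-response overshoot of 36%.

From %OS = 100·exp(−πζ/√(1−ζ²)) = 36%, ζ = −ln(0.36)/√(π²+ln²(0.36)) = 0.3093.
Characteristic equation s² + 9.3s + 8.2K_p = 0 gives ζ = 9.3/(2√(8.2K_p)).
Setting ζ = 0.3093: √(8.2K_p) = 9.3/(2·0.3093) = 15.04, so K_p = 226.1/8.2 = 27.6.

K_p = 27.6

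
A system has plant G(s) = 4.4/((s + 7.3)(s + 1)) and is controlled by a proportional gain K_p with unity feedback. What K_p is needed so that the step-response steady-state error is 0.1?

K_p = 14.9

The loop is type 0, so e_ss(step) = 1/(1 + K_pos) with K_pos = K_p·G(0).
G(0) = 0.6027. Require 1/(1 + K_p·0.6027) = 0.1, so 1 + 0.6027·K_p = 10.
K_p = (10 − 1)/0.6027 = 14.9.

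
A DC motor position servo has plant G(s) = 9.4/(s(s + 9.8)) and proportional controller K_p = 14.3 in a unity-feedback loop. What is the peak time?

From 1 + K_pG(s) = 0: s² + 9.8s + 134.4 = 0 ⇒ ω_n = 11.59, ζ = 0.4226.
Damped frequency ω_d = ω_n√(1−ζ²) = 10.51 rad/s, so peak time T_p = π/ω_d = 0.299 s.

T_p = 0.299 s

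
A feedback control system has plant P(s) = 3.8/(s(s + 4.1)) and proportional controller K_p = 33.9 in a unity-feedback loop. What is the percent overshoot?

56.2%

The closed-loop denominator s² + 4.1s + 128.8 gives ω_n = √128.8 = 11.35 and ζ = 4.1/(2ω_n) = 0.1806.
%OS = 100·exp(−πζ/√(1−ζ²)) = 100·exp(−π·0.1806/√0.9674) = 56.2%.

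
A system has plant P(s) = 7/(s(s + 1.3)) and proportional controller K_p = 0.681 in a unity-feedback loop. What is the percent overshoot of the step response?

37.5%

The closed-loop denominator s² + 1.3s + 4.767 gives ω_n = √4.767 = 2.183 and ζ = 1.3/(2ω_n) = 0.2977.
%OS = 100·exp(−πζ/√(1−ζ²)) = 100·exp(−π·0.2977/√0.9114) = 37.5%.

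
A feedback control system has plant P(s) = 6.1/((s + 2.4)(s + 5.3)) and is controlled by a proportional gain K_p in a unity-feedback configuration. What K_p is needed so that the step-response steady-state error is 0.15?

For a type-0 loop with proportional control, e_ss = 1/(1 + K_p·P(0)).
P(0) = 0.4796. Require 1/(1 + K_p·0.4796) = 0.15, so 1 + 0.4796·K_p = 6.667.
K_p = (6.667 − 1)/0.4796 = 11.8.

K_p = 11.8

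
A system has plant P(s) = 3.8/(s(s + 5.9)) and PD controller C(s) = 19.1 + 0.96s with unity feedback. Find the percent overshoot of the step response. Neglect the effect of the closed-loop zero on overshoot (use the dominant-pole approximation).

11.9%

Forward path: (19.1 + 0.96s)·3.8/(s(s+5.9)). The closed-loop characteristic equation is s² + (5.9 + 3.8·0.96)s + 3.8·19.1 = 0.
That is s² + 9.548s + 72.58 = 0, so ω_n = 8.519 rad/s and ζ = 9.548/(2·8.519) = 0.5604.
%OS = 100·exp(−πζ/√(1−ζ²)) = 11.9%.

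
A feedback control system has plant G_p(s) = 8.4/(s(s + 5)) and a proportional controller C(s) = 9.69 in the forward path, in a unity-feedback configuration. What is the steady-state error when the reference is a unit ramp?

0.0614

The loop has one pole at the origin (type 1). Velocity error constant K_v = lim_{s→0} s·C(s)G_p(s) = 9.69·8.4/5 = 16.28.
Steady-state error to a unit ramp: e_ss = 1/K_v = 0.0614.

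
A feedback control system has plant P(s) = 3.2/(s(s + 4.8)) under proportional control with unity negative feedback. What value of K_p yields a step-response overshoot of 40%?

K_p = 23

From %OS = 100·exp(−πζ/√(1−ζ²)) = 40%, ζ = −ln(0.4)/√(π²+ln²(0.4)) = 0.28.
Characteristic equation s² + 4.8s + 3.2K_p = 0 gives ζ = 4.8/(2√(3.2K_p)).
Setting ζ = 0.28: √(3.2K_p) = 4.8/(2·0.28) = 8.571, so K_p = 73.47/3.2 = 23.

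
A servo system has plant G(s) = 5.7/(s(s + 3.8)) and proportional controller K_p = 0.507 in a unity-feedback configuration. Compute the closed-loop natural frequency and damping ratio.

1 + K_p·G(s) = 0 gives s² + 3.8s + 2.89 = 0.
Matching s² + 2ζω_n s + ω_n²: ω_n = √2.89 = 1.7 rad/s and 2ζω_n = 3.8, so ζ = 3.8/(2·1.7) = 1.12.

ω_n = 1.7 rad/s, ζ = 1.12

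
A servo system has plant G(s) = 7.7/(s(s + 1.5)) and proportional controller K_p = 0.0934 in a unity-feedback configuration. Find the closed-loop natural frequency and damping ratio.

ω_n = 0.848 rad/s, ζ = 0.884

The closed-loop denominator is s(s+1.5) + 0.0934·7.7 = s² + 1.5s + 0.7192.
Matching s² + 2ζω_n s + ω_n²: ω_n = √0.7192 = 0.848 rad/s and 2ζω_n = 1.5, so ζ = 1.5/(2·0.848) = 0.884.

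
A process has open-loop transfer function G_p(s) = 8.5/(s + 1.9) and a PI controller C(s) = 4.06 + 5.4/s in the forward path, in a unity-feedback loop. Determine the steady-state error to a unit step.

The open loop C(s)G_p(s) has a pole at the origin (type 1), so the static position error constant is infinite and e_ss = 1/(1+∞) = 0.

0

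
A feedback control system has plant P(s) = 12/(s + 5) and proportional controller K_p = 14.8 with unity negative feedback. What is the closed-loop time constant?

τ = 0.00548 s

Closed-loop transfer function: T(s) = K_p·P(s)/(1 + K_p·P(s)) = 177.6/(s + 5 + 177.6) = 177.6/(s + 182.6).
Time constant τ = 1/182.6 = 0.00548 s.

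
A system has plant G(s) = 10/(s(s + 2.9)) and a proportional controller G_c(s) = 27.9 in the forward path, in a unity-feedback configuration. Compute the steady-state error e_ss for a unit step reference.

0

The open loop G_c(s)G(s) has a pole at the origin (type 1), so the static position error constant is infinite and e_ss = 1/(1+∞) = 0.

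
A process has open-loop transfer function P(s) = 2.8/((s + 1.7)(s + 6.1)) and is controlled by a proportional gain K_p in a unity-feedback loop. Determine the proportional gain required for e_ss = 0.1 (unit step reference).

For a type-0 loop with proportional control, e_ss = 1/(1 + K_p·P(0)).
P(0) = 0.27. Require 1/(1 + K_p·0.27) = 0.1, so 1 + 0.27·K_p = 10.
K_p = (10 − 1)/0.27 = 33.3.

K_p = 33.3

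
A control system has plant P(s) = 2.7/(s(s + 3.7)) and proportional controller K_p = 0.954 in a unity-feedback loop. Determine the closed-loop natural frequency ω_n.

1 + K_p·P(s) = 0 gives s² + 3.7s + 2.576 = 0.
So ω_n² = 2.576 ⇒ ω_n = 1.605 rad/s, and ζ = 3.7/(2ω_n) = 1.15.

ω_n = 1.6 rad/s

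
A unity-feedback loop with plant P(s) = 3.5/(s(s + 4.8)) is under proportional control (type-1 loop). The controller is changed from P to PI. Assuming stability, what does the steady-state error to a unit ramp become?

0

The integrator raises the loop to type 2, so K_v → ∞ and e_ss to a ramp is zero.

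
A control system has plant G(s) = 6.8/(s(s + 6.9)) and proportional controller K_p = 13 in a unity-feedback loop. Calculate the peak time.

Closed-loop characteristic equation: s² + 6.9s + 88.4 = 0, so ω_n = 9.402 rad/s and ζ = 6.9/(2·9.402) = 0.3669.
Damped frequency ω_d = ω_n√(1−ζ²) = 8.746 rad/s, so peak time T_p = π/ω_d = 0.359 s.

T_p = 0.359 s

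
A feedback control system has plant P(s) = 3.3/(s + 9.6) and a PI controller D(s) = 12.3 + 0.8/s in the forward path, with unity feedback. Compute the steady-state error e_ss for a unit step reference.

The open loop D(s)P(s) has a pole at the origin (type 1), so the static position error constant is infinite and e_ss = 1/(1+∞) = 0.

0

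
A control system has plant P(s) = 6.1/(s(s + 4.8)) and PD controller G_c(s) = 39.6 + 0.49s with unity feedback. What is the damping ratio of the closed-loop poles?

Forward path: (39.6 + 0.49s)·6.1/(s(s+4.8)). The closed-loop characteristic equation is s² + (4.8 + 6.1·0.49)s + 6.1·39.6 = 0.
That is s² + 7.789s + 241.6 = 0, so ω_n = 15.54 rad/s and ζ = 7.789/(2·15.54) = 0.2506.

ζ = 0.251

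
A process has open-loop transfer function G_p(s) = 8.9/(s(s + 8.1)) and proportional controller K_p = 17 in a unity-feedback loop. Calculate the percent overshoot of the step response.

The closed-loop denominator s² + 8.1s + 151.3 gives ω_n = √151.3 = 12.3 and ζ = 8.1/(2ω_n) = 0.3293.
%OS = 100·exp(−πζ/√(1−ζ²)) = 100·exp(−π·0.3293/√0.8916) = 33.4%.

33.4%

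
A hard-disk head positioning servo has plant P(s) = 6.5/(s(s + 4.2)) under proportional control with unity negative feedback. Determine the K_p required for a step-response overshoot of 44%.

K_p = 10.6

From %OS = 100·exp(−πζ/√(1−ζ²)) = 44%, ζ = −ln(0.44)/√(π²+ln²(0.44)) = 0.2528.
Characteristic equation s² + 4.2s + 6.5K_p = 0 gives ζ = 4.2/(2√(6.5K_p)).
Setting ζ = 0.2528: √(6.5K_p) = 4.2/(2·0.2528) = 8.306, so K_p = 68.99/6.5 = 10.6.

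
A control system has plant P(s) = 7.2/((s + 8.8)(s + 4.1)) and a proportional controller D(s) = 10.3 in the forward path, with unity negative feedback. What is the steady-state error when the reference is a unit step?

0.327

The loop is type 0. Static position error constant K_pos = D(0)·P(0) = 10.3·0.1996 = 2.055.
Steady-state error to a unit step: e_ss = 1/(1+K_pos) = 1/3.055 = 0.327.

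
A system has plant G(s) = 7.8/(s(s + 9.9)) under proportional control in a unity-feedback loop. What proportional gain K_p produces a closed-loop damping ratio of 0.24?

Closed-loop characteristic equation: s² + 9.9s + K_p·7.8 = 0.
So ω_n = √(7.8K_p) and 2ζω_n = 9.9, giving ζ = 9.9/(2√(7.8K_p)).
Setting ζ = 0.24: √(7.8K_p) = 9.9/(2·0.24) = 20.62, so K_p = 425.4/7.8 = 54.5.

K_p = 54.5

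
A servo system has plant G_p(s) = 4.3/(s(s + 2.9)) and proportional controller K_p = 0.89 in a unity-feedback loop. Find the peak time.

T_p = 2.39 s

Closed-loop characteristic equation: s² + 2.9s + 3.827 = 0, so ω_n = 1.956 rad/s and ζ = 2.9/(2·1.956) = 0.7412.
Damped frequency ω_d = ω_n√(1−ζ²) = 1.313 rad/s, so peak time T_p = π/ω_d = 2.39 s.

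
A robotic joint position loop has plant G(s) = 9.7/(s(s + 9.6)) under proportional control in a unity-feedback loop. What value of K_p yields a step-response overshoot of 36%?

From %OS = 100·exp(−πζ/√(1−ζ²)) = 36%, ζ = −ln(0.36)/√(π²+ln²(0.36)) = 0.3093.
Characteristic equation s² + 9.6s + 9.7K_p = 0 gives ζ = 9.6/(2√(9.7K_p)).
Setting ζ = 0.3093: √(9.7K_p) = 9.6/(2·0.3093) = 15.52, so K_p = 240.9/9.7 = 24.8.

K_p = 24.8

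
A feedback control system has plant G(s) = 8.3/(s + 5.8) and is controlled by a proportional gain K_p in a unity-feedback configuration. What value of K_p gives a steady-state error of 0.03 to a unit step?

K_p = 22.6

The loop is type 0, so e_ss(step) = 1/(1 + K_pos) with K_pos = K_p·G(0).
G(0) = 1.431. Require 1/(1 + K_p·1.431) = 0.03, so 1 + 1.431·K_p = 33.33.
K_p = (33.33 − 1)/1.431 = 22.6.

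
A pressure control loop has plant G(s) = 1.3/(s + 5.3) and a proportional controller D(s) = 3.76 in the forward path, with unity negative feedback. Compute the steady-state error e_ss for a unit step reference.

The loop is type 0. Static position error constant K_pos = D(0)·G(0) = 3.76·0.2453 = 0.9223.
Steady-state error to a unit step: e_ss = 1/(1+K_pos) = 1/1.922 = 0.52.

0.52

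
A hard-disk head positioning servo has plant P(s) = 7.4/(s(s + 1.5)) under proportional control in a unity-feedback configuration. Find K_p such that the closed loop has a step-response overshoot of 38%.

From %OS = 100·exp(−πζ/√(1−ζ²)) = 38%, ζ = −ln(0.38)/√(π²+ln²(0.38)) = 0.2943.
Characteristic equation s² + 1.5s + 7.4K_p = 0 gives ζ = 1.5/(2√(7.4K_p)).
Setting ζ = 0.2943: √(7.4K_p) = 1.5/(2·0.2943) = 2.548, so K_p = 6.492/7.4 = 0.877.

K_p = 0.877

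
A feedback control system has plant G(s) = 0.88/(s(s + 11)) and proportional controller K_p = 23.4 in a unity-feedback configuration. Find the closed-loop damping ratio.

With unity feedback the closed-loop characteristic equation is s² + 11s + 23.4·0.88 = s² + 11s + 20.59 = 0.
Matching s² + 2ζω_n s + ω_n²: ω_n = √20.59 = 4.538 rad/s and 2ζω_n = 11, so ζ = 11/(2·4.538) = 1.21.

ζ = 1.21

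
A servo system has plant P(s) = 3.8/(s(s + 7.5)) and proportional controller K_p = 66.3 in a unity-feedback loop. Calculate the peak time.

T_p = 0.204 s

From 1 + K_pP(s) = 0: s² + 7.5s + 251.9 = 0 ⇒ ω_n = 15.87, ζ = 0.2363.
Damped frequency ω_d = ω_n√(1−ζ²) = 15.42 rad/s, so peak time T_p = π/ω_d = 0.204 s.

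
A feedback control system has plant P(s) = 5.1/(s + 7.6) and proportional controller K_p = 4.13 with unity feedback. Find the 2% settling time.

Closed-loop transfer function: T(s) = K_p·P(s)/(1 + K_p·P(s)) = 21.06/(s + 7.6 + 21.06) = 21.06/(s + 28.66).
Time constant τ = 1/28.66 = 0.03489 s, so the 2% settling time is about 4τ = 0.14 s.

T_s ≈ 0.14 s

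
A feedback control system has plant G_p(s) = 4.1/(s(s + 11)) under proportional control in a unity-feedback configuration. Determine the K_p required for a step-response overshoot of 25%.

K_p = 45.3

From %OS = 100·exp(−πζ/√(1−ζ²)) = 25%, ζ = −ln(0.25)/√(π²+ln²(0.25)) = 0.4037.
Characteristic equation s² + 11s + 4.1K_p = 0 gives ζ = 11/(2√(4.1K_p)).
Setting ζ = 0.4037: √(4.1K_p) = 11/(2·0.4037) = 13.62, so K_p = 185.6/4.1 = 45.3.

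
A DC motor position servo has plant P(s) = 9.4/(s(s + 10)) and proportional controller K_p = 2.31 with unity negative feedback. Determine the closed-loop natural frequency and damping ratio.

With unity feedback the closed-loop characteristic equation is s² + 10s + 2.31·9.4 = s² + 10s + 21.71 = 0.
Matching s² + 2ζω_n s + ω_n²: ω_n = √21.71 = 4.66 rad/s and 2ζω_n = 10, so ζ = 10/(2·4.66) = 1.07.

ω_n = 4.66 rad/s, ζ = 1.07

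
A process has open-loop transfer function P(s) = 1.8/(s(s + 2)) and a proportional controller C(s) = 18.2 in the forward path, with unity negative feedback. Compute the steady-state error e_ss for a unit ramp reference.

0.0611

The loop has one pole at the origin (type 1). Velocity error constant K_v = lim_{s→0} s·C(s)P(s) = 18.2·1.8/2 = 16.38.
Steady-state error to a unit ramp: e_ss = 1/K_v = 0.0611.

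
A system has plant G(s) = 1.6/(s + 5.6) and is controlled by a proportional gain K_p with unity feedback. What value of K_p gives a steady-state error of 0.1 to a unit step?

K_p = 31.5

For a type-0 loop with proportional control, e_ss = 1/(1 + K_p·G(0)).
G(0) = 0.2857. Require 1/(1 + K_p·0.2857) = 0.1, so 1 + 0.2857·K_p = 10.
K_p = (10 − 1)/0.2857 = 31.5.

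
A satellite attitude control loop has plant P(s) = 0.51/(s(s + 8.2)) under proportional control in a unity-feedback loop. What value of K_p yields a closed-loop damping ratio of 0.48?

K_p = 143

Closed-loop characteristic equation: s² + 8.2s + K_p·0.51 = 0.
So ω_n = √(0.51K_p) and 2ζω_n = 8.2, giving ζ = 8.2/(2√(0.51K_p)).
Setting ζ = 0.48: √(0.51K_p) = 8.2/(2·0.48) = 8.542, so K_p = 72.96/0.51 = 143.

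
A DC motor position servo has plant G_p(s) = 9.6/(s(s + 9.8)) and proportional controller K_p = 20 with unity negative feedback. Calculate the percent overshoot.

30.5%

Closed-loop characteristic equation: s² + 9.8s + 192 = 0, so ω_n = 13.86 rad/s and ζ = 9.8/(2·13.86) = 0.3536.
%OS = 100·exp(−πζ/√(1−ζ²)) = 100·exp(−π·0.3536/√0.8749) = 30.5%.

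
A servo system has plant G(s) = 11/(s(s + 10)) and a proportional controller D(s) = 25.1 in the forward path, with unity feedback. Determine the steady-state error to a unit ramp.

0.0362

The loop has one pole at the origin (type 1). Velocity error constant K_v = lim_{s→0} s·D(s)G(s) = 25.1·11/10 = 27.61.
Steady-state error to a unit ramp: e_ss = 1/K_v = 0.0362.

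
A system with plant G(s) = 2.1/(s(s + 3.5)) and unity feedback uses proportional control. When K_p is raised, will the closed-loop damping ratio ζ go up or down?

decrease

ζ = 3.5/(2√(2.1K_p)); increasing K_p raises the denominator, so ζ falls.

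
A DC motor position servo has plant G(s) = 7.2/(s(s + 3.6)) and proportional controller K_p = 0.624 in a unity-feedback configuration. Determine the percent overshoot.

0.64%

From 1 + K_pG(s) = 0: s² + 3.6s + 4.493 = 0 ⇒ ω_n = 2.12, ζ = 0.8492.
%OS = 100·exp(−πζ/√(1−ζ²)) = 100·exp(−π·0.8492/√0.2788) = 0.64%.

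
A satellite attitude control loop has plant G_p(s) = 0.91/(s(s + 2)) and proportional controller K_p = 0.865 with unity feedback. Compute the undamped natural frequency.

ω_n = 0.887 rad/s

With unity feedback the closed-loop characteristic equation is s² + 2s + 0.865·0.91 = s² + 2s + 0.7872 = 0.
So ω_n² = 0.7872 ⇒ ω_n = 0.8872 rad/s, and ζ = 2/(2ω_n) = 1.13.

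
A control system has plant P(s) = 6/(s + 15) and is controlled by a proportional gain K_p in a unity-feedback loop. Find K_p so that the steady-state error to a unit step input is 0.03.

K_p = 80.8

Steady-state error for a unit step on this type-0 loop is 1/(1 + K_p·P(0)).
P(0) = 0.4. Require 1/(1 + K_p·0.4) = 0.03, so 1 + 0.4·K_p = 33.33.
K_p = (33.33 − 1)/0.4 = 80.8.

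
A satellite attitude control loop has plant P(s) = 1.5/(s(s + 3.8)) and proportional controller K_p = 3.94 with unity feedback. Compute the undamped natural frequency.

ω_n = 2.43 rad/s

1 + K_p·P(s) = 0 gives s² + 3.8s + 5.91 = 0.
Matching s² + 2ζω_n s + ω_n²: ω_n = √5.91 = 2.431 rad/s and 2ζω_n = 3.8, so ζ = 3.8/(2·2.431) = 0.782.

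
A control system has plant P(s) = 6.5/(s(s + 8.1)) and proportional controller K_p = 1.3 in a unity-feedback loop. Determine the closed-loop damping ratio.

1 + K_p·P(s) = 0 gives s² + 8.1s + 8.45 = 0.
So ω_n² = 8.45 ⇒ ω_n = 2.907 rad/s, and ζ = 8.1/(2ω_n) = 1.39.

ζ = 1.39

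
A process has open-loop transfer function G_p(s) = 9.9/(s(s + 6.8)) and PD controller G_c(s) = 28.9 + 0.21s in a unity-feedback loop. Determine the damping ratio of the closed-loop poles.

Forward path: (28.9 + 0.21s)·9.9/(s(s+6.8)). The closed-loop characteristic equation is s² + (6.8 + 9.9·0.21)s + 9.9·28.9 = 0.
That is s² + 8.879s + 286.1 = 0, so ω_n = 16.91 rad/s and ζ = 8.879/(2·16.91) = 0.2625.

ζ = 0.262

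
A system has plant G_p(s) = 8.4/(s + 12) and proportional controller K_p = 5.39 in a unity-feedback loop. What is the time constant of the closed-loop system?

Closed-loop transfer function: T(s) = K_p·G_p(s)/(1 + K_p·G_p(s)) = 45.28/(s + 12 + 45.28) = 45.28/(s + 57.28).
Time constant τ = 1/57.28 = 0.0175 s.

τ = 0.0175 s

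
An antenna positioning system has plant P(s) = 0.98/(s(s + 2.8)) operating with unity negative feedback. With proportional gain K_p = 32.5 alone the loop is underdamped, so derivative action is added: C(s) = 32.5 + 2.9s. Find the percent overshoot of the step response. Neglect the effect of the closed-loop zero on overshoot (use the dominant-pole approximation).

Forward path: (32.5 + 2.9s)·0.98/(s(s+2.8)). The closed-loop characteristic equation is s² + (2.8 + 0.98·2.9)s + 0.98·32.5 = 0.
That is s² + 5.642s + 31.85 = 0, so ω_n = 5.644 rad/s and ζ = 5.642/(2·5.644) = 0.4999.
%OS = 100·exp(−πζ/√(1−ζ²)) = 16.3%.

16.3%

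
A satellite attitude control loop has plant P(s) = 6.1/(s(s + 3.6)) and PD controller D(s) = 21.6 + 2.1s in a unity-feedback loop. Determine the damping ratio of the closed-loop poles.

Forward path: (21.6 + 2.1s)·6.1/(s(s+3.6)). The closed-loop characteristic equation is s² + (3.6 + 6.1·2.1)s + 6.1·21.6 = 0.
That is s² + 16.41s + 131.8 = 0, so ω_n = 11.48 rad/s and ζ = 16.41/(2·11.48) = 0.7148.

ζ = 0.715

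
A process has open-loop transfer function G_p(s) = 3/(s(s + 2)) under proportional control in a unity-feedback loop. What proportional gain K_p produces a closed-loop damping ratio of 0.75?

K_p = 0.593

Closed-loop characteristic equation: s² + 2s + K_p·3 = 0.
So ω_n = √(3K_p) and 2ζω_n = 2, giving ζ = 2/(2√(3K_p)).
Setting ζ = 0.75: √(3K_p) = 2/(2·0.75) = 1.333, so K_p = 1.778/3 = 0.593.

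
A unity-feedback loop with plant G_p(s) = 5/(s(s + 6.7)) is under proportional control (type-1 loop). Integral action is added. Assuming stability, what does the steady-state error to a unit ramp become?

0

The integrator raises the loop to type 2, so K_v → ∞ and e_ss to a ramp is zero.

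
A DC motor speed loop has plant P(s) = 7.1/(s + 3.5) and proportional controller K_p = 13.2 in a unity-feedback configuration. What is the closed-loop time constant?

τ = 0.0103 s

Closed-loop transfer function: T(s) = K_p·P(s)/(1 + K_p·P(s)) = 93.72/(s + 3.5 + 93.72) = 93.72/(s + 97.22).
Time constant τ = 1/97.22 = 0.0103 s.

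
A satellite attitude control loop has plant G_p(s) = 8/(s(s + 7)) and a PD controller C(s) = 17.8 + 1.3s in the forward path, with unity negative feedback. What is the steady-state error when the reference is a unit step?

The open loop C(s)G_p(s) has a pole at the origin (type 1), so the static position error constant is infinite and e_ss = 1/(1+∞) = 0.

0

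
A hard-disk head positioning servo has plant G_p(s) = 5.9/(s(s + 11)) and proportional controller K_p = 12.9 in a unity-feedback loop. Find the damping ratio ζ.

ζ = 0.63

1 + K_p·G_p(s) = 0 gives s² + 11s + 76.11 = 0.
So ω_n² = 76.11 ⇒ ω_n = 8.724 rad/s, and ζ = 11/(2ω_n) = 0.63.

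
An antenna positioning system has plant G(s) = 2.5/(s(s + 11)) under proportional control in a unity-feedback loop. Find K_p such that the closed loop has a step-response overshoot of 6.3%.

From %OS = 100·exp(−πζ/√(1−ζ²)) = 6.3%, ζ = −ln(0.063)/√(π²+ln²(0.063)) = 0.6606.
Characteristic equation s² + 11s + 2.5K_p = 0 gives ζ = 11/(2√(2.5K_p)).
Setting ζ = 0.6606: √(2.5K_p) = 11/(2·0.6606) = 8.325, so K_p = 69.31/2.5 = 27.7.

K_p = 27.7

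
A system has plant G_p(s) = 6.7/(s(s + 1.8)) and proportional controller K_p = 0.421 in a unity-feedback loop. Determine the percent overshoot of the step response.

13.6%

Closed-loop characteristic equation: s² + 1.8s + 2.821 = 0, so ω_n = 1.679 rad/s and ζ = 1.8/(2·1.679) = 0.5359.
%OS = 100·exp(−πζ/√(1−ζ²)) = 100·exp(−π·0.5359/√0.7128) = 13.6%.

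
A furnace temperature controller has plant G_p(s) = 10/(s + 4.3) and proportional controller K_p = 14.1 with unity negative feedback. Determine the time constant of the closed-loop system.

τ = 0.00688 s

Closed-loop transfer function: T(s) = K_p·G_p(s)/(1 + K_p·G_p(s)) = 141/(s + 4.3 + 141) = 141/(s + 145.3).
Time constant τ = 1/145.3 = 0.00688 s.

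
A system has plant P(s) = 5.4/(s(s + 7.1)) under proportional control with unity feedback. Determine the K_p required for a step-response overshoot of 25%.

K_p = 14.3

From %OS = 100·exp(−πζ/√(1−ζ²)) = 25%, ζ = −ln(0.25)/√(π²+ln²(0.25)) = 0.4037.
Characteristic equation s² + 7.1s + 5.4K_p = 0 gives ζ = 7.1/(2√(5.4K_p)).
Setting ζ = 0.4037: √(5.4K_p) = 7.1/(2·0.4037) = 8.793, so K_p = 77.32/5.4 = 14.3.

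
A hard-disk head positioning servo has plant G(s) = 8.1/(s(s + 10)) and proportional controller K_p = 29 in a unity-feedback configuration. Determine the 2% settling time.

Closed-loop characteristic equation: s² + 10s + 234.9 = 0, so ω_n = 15.33 rad/s and ζ = 10/(2·15.33) = 0.3262.
2% settling time T_s ≈ 4/(ζω_n) = 4/5 = 0.8 s.

T_s ≈ 0.8 s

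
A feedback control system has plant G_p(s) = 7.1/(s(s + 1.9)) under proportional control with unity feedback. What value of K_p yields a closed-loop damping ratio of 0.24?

K_p = 2.21

Closed-loop characteristic equation: s² + 1.9s + K_p·7.1 = 0.
So ω_n = √(7.1K_p) and 2ζω_n = 1.9, giving ζ = 1.9/(2√(7.1K_p)).
Setting ζ = 0.24: √(7.1K_p) = 1.9/(2·0.24) = 3.958, so K_p = 15.67/7.1 = 2.21.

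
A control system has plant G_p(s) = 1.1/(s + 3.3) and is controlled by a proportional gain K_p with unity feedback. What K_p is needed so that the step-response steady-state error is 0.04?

For a type-0 loop with proportional control, e_ss = 1/(1 + K_p·G_p(0)).
G_p(0) = 0.3333. Require 1/(1 + K_p·0.3333) = 0.04, so 1 + 0.3333·K_p = 25.
K_p = (25 − 1)/0.3333 = 72.

K_p = 72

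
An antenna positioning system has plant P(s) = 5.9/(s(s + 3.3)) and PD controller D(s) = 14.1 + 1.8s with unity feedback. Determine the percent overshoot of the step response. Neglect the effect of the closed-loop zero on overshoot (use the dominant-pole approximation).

Forward path: (14.1 + 1.8s)·5.9/(s(s+3.3)). The closed-loop characteristic equation is s² + (3.3 + 5.9·1.8)s + 5.9·14.1 = 0.
That is s² + 13.92s + 83.19 = 0, so ω_n = 9.121 rad/s and ζ = 13.92/(2·9.121) = 0.7631.
%OS = 100·exp(−πζ/√(1−ζ²)) = 2.45%.

2.45%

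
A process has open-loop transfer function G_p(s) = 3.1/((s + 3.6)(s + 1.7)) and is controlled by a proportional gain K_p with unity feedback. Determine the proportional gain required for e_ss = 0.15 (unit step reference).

The loop is type 0, so e_ss(step) = 1/(1 + K_pos) with K_pos = K_p·G_p(0).
G_p(0) = 0.5065. Require 1/(1 + K_p·0.5065) = 0.15, so 1 + 0.5065·K_p = 6.667.
K_p = (6.667 − 1)/0.5065 = 11.2.

K_p = 11.2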